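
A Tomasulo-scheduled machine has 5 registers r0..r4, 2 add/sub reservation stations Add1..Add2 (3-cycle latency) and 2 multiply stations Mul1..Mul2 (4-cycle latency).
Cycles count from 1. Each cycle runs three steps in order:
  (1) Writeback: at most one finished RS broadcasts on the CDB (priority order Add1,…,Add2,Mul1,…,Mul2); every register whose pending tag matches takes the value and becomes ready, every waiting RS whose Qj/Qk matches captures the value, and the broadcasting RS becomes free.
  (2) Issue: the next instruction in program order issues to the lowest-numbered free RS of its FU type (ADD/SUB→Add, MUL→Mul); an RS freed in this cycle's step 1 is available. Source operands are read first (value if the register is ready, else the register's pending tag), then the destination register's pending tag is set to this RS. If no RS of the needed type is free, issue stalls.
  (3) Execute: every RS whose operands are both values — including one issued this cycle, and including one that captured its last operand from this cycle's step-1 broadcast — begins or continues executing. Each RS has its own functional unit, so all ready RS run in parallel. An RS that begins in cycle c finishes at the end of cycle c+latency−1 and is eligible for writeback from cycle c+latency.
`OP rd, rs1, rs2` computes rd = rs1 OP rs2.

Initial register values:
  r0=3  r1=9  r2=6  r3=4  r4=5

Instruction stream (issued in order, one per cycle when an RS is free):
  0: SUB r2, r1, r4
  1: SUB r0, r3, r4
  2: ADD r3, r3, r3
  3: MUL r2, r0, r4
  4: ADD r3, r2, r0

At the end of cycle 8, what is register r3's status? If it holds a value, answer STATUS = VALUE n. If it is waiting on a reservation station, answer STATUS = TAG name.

  c1: issue SUB r2<-Add1  regs: r0:3,r1:9,r2:Add1,r3:4,r4:5
  c2: issue SUB r0<-Add2  regs: r0:Add2,r1:9,r2:Add1,r3:4,r4:5
  c3: stall  regs: r0:Add2,r1:9,r2:Add1,r3:4,r4:5
  c4: CDB Add1=4; issue ADD r3<-Add1  regs: r0:Add2,r1:9,r2:4,r3:Add1,r4:5
  c5: CDB Add2=-1; issue MUL r2<-Mul1  regs: r0:-1,r1:9,r2:Mul1,r3:Add1,r4:5
  c6: issue ADD r3<-Add2  regs: r0:-1,r1:9,r2:Mul1,r3:Add2,r4:5
  c7: CDB Add1=8  regs: r0:-1,r1:9,r2:Mul1,r3:Add2,r4:5
  c8: -  regs: r0:-1,r1:9,r2:Mul1,r3:Add2,r4:5

STATUS = TAG Add2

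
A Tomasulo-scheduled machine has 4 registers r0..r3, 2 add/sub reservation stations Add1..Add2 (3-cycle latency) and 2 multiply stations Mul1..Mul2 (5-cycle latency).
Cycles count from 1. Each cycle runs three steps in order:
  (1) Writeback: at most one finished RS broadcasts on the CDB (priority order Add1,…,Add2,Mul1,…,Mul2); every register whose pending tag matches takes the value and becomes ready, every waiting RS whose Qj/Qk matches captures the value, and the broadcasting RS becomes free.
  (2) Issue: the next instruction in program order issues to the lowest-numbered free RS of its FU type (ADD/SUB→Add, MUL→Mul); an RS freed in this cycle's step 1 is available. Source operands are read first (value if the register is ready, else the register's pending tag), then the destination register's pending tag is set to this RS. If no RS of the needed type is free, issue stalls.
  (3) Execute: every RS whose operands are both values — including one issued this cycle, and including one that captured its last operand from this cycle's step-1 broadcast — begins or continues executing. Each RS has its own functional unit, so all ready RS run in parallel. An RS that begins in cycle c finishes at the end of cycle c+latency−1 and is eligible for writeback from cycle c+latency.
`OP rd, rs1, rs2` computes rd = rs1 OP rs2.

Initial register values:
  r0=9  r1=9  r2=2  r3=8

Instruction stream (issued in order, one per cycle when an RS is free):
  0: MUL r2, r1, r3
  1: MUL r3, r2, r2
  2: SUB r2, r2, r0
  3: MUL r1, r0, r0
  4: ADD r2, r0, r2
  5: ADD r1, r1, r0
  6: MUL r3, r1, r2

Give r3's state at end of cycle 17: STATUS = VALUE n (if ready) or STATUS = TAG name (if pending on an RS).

c1: issue MUL r2<-Mul1 | r0:9,r1:9,r2:Mul1,r3:8
c2: issue MUL r3<-Mul2 | r0:9,r1:9,r2:Mul1,r3:Mul2
c3: issue SUB r2<-Add1 | r0:9,r1:9,r2:Add1,r3:Mul2
c4: stall | r0:9,r1:9,r2:Add1,r3:Mul2
c5: stall | r0:9,r1:9,r2:Add1,r3:Mul2
c6: CDB Mul1=72; issue MUL r1<-Mul1 | r0:9,r1:Mul1,r2:Add1,r3:Mul2
c7: issue ADD r2<-Add2 | r0:9,r1:Mul1,r2:Add2,r3:Mul2
c8: stall | r0:9,r1:Mul1,r2:Add2,r3:Mul2
c9: CDB Add1=63; issue ADD r1<-Add1 | r0:9,r1:Add1,r2:Add2,r3:Mul2
c10: stall | r0:9,r1:Add1,r2:Add2,r3:Mul2
c11: CDB Mul1=81; issue MUL r3<-Mul1 | r0:9,r1:Add1,r2:Add2,r3:Mul1
c12: CDB Add2=72 | r0:9,r1:Add1,r2:72,r3:Mul1
c13: CDB Mul2=5184 | r0:9,r1:Add1,r2:72,r3:Mul1
c14: CDB Add1=90 | r0:9,r1:90,r2:72,r3:Mul1
c15: - | r0:9,r1:90,r2:72,r3:Mul1
c16: - | r0:9,r1:90,r2:72,r3:Mul1
c17: - | r0:9,r1:90,r2:72,r3:Mul1

STATUS = TAG Mul1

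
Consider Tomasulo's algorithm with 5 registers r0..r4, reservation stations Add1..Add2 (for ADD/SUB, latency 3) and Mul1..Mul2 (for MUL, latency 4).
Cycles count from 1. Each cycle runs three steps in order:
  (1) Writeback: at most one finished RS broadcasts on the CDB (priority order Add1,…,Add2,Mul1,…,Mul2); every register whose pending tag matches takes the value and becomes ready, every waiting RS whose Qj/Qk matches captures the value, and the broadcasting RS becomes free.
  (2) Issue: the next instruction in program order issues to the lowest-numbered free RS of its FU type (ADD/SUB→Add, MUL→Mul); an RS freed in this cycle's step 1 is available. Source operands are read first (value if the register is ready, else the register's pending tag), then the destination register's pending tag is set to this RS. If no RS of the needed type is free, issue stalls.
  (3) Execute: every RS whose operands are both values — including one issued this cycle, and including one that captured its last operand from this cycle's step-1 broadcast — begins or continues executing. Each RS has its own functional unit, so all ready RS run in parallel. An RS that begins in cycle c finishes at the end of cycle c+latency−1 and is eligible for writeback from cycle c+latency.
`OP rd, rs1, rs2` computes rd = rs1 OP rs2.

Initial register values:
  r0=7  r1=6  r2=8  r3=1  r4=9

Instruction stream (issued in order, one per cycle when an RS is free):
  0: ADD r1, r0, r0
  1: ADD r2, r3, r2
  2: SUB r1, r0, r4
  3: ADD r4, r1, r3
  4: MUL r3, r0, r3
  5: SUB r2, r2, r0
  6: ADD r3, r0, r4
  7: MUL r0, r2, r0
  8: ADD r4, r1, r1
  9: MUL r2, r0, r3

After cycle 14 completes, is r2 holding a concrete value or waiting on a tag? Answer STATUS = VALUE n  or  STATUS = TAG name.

cycle 1: issue ADD r1<-Add1 // r0:7,r1:Add1,r2:8,r3:1,r4:9
cycle 2: issue ADD r2<-Add2 // r0:7,r1:Add1,r2:Add2,r3:1,r4:9
cycle 3: stall // r0:7,r1:Add1,r2:Add2,r3:1,r4:9
cycle 4: CDB Add1=14; issue SUB r1<-Add1 // r0:7,r1:Add1,r2:Add2,r3:1,r4:9
cycle 5: CDB Add2=9; issue ADD r4<-Add2 // r0:7,r1:Add1,r2:9,r3:1,r4:Add2
cycle 6: issue MUL r3<-Mul1 // r0:7,r1:Add1,r2:9,r3:Mul1,r4:Add2
cycle 7: CDB Add1=-2; issue SUB r2<-Add1 // r0:7,r1:-2,r2:Add1,r3:Mul1,r4:Add2
cycle 8: stall // r0:7,r1:-2,r2:Add1,r3:Mul1,r4:Add2
cycle 9: stall // r0:7,r1:-2,r2:Add1,r3:Mul1,r4:Add2
cycle 10: CDB Add1=2; issue ADD r3<-Add1 // r0:7,r1:-2,r2:2,r3:Add1,r4:Add2
cycle 11: CDB Add2=-1; issue MUL r0<-Mul2 // r0:Mul2,r1:-2,r2:2,r3:Add1,r4:-1
cycle 12: CDB Mul1=7; issue ADD r4<-Add2 // r0:Mul2,r1:-2,r2:2,r3:Add1,r4:Add2
cycle 13: issue MUL r2<-Mul1 // r0:Mul2,r1:-2,r2:Mul1,r3:Add1,r4:Add2
cycle 14: CDB Add1=6 // r0:Mul2,r1:-2,r2:Mul1,r3:6,r4:Add2

STATUS = TAG Mul1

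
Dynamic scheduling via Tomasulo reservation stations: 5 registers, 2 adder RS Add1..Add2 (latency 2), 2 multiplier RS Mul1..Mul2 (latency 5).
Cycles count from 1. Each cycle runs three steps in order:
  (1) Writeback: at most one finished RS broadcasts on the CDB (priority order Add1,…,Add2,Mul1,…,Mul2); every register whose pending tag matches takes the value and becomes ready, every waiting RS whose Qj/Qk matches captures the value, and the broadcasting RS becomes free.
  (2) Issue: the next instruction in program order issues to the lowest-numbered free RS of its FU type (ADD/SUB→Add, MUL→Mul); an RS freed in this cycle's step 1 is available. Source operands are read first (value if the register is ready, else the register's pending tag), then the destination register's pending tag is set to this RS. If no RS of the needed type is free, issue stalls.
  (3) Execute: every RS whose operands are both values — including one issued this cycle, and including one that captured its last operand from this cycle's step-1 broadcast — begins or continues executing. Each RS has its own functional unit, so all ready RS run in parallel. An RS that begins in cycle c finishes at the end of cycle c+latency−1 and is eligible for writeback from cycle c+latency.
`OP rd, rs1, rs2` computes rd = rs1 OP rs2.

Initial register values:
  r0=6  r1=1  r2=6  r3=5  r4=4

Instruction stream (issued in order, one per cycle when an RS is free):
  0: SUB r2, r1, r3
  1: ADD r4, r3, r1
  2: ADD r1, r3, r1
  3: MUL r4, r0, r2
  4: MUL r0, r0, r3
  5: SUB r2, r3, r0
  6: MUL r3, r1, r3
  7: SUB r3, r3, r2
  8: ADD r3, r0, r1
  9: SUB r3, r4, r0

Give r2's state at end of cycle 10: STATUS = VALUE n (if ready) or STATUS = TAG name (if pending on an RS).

c1: issue SUB r2<-Add1 | r0:6,r1:1,r2:Add1,r3:5,r4:4
c2: issue ADD r4<-Add2 | r0:6,r1:1,r2:Add1,r3:5,r4:Add2
c3: CDB Add1=-4; issue ADD r1<-Add1 | r0:6,r1:Add1,r2:-4,r3:5,r4:Add2
c4: CDB Add2=6; issue MUL r4<-Mul1 | r0:6,r1:Add1,r2:-4,r3:5,r4:Mul1
c5: CDB Add1=6; issue MUL r0<-Mul2 | r0:Mul2,r1:6,r2:-4,r3:5,r4:Mul1
c6: issue SUB r2<-Add1 | r0:Mul2,r1:6,r2:Add1,r3:5,r4:Mul1
c7: stall | r0:Mul2,r1:6,r2:Add1,r3:5,r4:Mul1
c8: stall | r0:Mul2,r1:6,r2:Add1,r3:5,r4:Mul1
c9: CDB Mul1=-24; issue MUL r3<-Mul1 | r0:Mul2,r1:6,r2:Add1,r3:Mul1,r4:-24
c10: CDB Mul2=30; issue SUB r3<-Add2 | r0:30,r1:6,r2:Add1,r3:Add2,r4:-24

STATUS = TAG Add1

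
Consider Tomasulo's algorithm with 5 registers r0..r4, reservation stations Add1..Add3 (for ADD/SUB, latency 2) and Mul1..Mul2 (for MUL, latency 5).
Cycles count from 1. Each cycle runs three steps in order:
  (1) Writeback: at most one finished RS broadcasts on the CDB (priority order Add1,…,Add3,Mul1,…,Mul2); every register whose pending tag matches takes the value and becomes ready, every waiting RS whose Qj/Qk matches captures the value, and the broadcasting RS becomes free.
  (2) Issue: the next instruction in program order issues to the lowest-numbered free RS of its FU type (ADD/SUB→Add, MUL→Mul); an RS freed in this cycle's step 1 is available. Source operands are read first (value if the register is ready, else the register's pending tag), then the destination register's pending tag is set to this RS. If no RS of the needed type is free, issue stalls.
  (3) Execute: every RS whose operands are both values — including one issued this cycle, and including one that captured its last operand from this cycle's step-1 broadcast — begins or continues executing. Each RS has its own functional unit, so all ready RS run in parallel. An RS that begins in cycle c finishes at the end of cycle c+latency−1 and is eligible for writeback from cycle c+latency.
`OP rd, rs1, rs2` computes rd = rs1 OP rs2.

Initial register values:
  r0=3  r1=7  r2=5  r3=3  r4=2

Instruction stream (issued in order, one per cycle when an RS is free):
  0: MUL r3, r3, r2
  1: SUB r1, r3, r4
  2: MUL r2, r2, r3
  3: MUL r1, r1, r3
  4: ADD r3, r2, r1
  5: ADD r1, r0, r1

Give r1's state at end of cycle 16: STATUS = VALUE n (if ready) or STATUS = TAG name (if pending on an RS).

STATUS = VALUE 198

cycle 1: issue MUL r3<-Mul1 // r0:3,r1:7,r2:5,r3:Mul1,r4:2
cycle 2: issue SUB r1<-Add1 // r0:3,r1:Add1,r2:5,r3:Mul1,r4:2
cycle 3: issue MUL r2<-Mul2 // r0:3,r1:Add1,r2:Mul2,r3:Mul1,r4:2
cycle 4: stall // r0:3,r1:Add1,r2:Mul2,r3:Mul1,r4:2
cycle 5: stall // r0:3,r1:Add1,r2:Mul2,r3:Mul1,r4:2
cycle 6: CDB Mul1=15; issue MUL r1<-Mul1 // r0:3,r1:Mul1,r2:Mul2,r3:15,r4:2
cycle 7: issue ADD r3<-Add2 // r0:3,r1:Mul1,r2:Mul2,r3:Add2,r4:2
cycle 8: CDB Add1=13; issue ADD r1<-Add1 // r0:3,r1:Add1,r2:Mul2,r3:Add2,r4:2
cycle 9: - // r0:3,r1:Add1,r2:Mul2,r3:Add2,r4:2
cycle 10: - // r0:3,r1:Add1,r2:Mul2,r3:Add2,r4:2
cycle 11: CDB Mul2=75 // r0:3,r1:Add1,r2:75,r3:Add2,r4:2
cycle 12: - // r0:3,r1:Add1,r2:75,r3:Add2,r4:2
cycle 13: CDB Mul1=195 // r0:3,r1:Add1,r2:75,r3:Add2,r4:2
cycle 14: - // r0:3,r1:Add1,r2:75,r3:Add2,r4:2
cycle 15: CDB Add1=198 // r0:3,r1:198,r2:75,r3:Add2,r4:2
cycle 16: CDB Add2=270 // r0:3,r1:198,r2:75,r3:270,r4:2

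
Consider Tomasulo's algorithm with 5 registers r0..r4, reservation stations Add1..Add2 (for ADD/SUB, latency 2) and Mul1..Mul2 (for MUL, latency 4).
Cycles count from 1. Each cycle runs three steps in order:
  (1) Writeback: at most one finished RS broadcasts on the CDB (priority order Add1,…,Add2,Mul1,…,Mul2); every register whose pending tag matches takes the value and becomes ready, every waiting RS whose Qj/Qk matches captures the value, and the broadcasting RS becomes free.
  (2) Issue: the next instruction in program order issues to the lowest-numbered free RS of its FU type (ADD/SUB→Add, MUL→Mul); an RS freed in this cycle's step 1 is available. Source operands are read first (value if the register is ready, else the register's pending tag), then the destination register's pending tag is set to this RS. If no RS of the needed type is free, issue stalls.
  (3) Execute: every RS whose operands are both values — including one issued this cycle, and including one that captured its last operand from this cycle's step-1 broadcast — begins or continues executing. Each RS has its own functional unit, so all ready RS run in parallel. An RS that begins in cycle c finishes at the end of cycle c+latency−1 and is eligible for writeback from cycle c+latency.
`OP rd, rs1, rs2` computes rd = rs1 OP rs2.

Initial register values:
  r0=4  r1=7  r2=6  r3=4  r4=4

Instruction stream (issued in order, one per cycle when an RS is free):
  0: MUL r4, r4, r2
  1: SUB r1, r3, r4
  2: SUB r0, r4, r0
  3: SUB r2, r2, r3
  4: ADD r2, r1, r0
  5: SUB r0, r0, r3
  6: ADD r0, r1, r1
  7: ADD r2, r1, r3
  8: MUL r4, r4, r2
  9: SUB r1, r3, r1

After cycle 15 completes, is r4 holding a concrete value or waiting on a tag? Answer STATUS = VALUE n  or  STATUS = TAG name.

STATUS = TAG Mul1

c1: issue MUL r4<-Mul1 | r0:4,r1:7,r2:6,r3:4,r4:Mul1
c2: issue SUB r1<-Add1 | r0:4,r1:Add1,r2:6,r3:4,r4:Mul1
c3: issue SUB r0<-Add2 | r0:Add2,r1:Add1,r2:6,r3:4,r4:Mul1
c4: stall | r0:Add2,r1:Add1,r2:6,r3:4,r4:Mul1
c5: CDB Mul1=24; stall | r0:Add2,r1:Add1,r2:6,r3:4,r4:24
c6: stall | r0:Add2,r1:Add1,r2:6,r3:4,r4:24
c7: CDB Add1=-20; issue SUB r2<-Add1 | r0:Add2,r1:-20,r2:Add1,r3:4,r4:24
c8: CDB Add2=20; issue ADD r2<-Add2 | r0:20,r1:-20,r2:Add2,r3:4,r4:24
c9: CDB Add1=2; issue SUB r0<-Add1 | r0:Add1,r1:-20,r2:Add2,r3:4,r4:24
c10: CDB Add2=0; issue ADD r0<-Add2 | r0:Add2,r1:-20,r2:0,r3:4,r4:24
c11: CDB Add1=16; issue ADD r2<-Add1 | r0:Add2,r1:-20,r2:Add1,r3:4,r4:24
c12: CDB Add2=-40; issue MUL r4<-Mul1 | r0:-40,r1:-20,r2:Add1,r3:4,r4:Mul1
c13: CDB Add1=-16; issue SUB r1<-Add1 | r0:-40,r1:Add1,r2:-16,r3:4,r4:Mul1
c14: - | r0:-40,r1:Add1,r2:-16,r3:4,r4:Mul1
c15: CDB Add1=24 | r0:-40,r1:24,r2:-16,r3:4,r4:Mul1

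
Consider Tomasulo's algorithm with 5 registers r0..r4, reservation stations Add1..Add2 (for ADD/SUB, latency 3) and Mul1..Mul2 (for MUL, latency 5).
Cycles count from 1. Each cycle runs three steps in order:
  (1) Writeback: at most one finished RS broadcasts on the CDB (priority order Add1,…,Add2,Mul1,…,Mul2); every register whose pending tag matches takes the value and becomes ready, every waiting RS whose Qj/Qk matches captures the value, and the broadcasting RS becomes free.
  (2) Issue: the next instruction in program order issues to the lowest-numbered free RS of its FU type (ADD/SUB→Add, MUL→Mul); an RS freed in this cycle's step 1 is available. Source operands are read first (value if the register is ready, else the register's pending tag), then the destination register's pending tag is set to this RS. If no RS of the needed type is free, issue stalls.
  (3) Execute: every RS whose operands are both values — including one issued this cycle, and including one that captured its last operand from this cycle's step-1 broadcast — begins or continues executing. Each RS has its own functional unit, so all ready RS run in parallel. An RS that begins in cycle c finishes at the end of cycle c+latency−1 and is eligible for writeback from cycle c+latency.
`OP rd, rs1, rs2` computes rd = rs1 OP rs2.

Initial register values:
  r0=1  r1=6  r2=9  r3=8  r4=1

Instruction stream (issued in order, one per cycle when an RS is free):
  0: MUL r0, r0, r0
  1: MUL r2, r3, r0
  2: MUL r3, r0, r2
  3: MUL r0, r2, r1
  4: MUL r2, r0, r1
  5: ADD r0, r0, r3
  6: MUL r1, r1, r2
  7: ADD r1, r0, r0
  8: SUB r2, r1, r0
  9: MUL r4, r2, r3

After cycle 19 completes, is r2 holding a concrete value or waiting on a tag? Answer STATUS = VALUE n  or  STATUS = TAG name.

STATUS = TAG Mul1

cycle 1: issue MUL r0<-Mul1 // r0:Mul1,r1:6,r2:9,r3:8,r4:1
cycle 2: issue MUL r2<-Mul2 // r0:Mul1,r1:6,r2:Mul2,r3:8,r4:1
cycle 3: stall // r0:Mul1,r1:6,r2:Mul2,r3:8,r4:1
cycle 4: stall // r0:Mul1,r1:6,r2:Mul2,r3:8,r4:1
cycle 5: stall // r0:Mul1,r1:6,r2:Mul2,r3:8,r4:1
cycle 6: CDB Mul1=1; issue MUL r3<-Mul1 // r0:1,r1:6,r2:Mul2,r3:Mul1,r4:1
cycle 7: stall // r0:1,r1:6,r2:Mul2,r3:Mul1,r4:1
cycle 8: stall // r0:1,r1:6,r2:Mul2,r3:Mul1,r4:1
cycle 9: stall // r0:1,r1:6,r2:Mul2,r3:Mul1,r4:1
cycle 10: stall // r0:1,r1:6,r2:Mul2,r3:Mul1,r4:1
cycle 11: CDB Mul2=8; issue MUL r0<-Mul2 // r0:Mul2,r1:6,r2:8,r3:Mul1,r4:1
cycle 12: stall // r0:Mul2,r1:6,r2:8,r3:Mul1,r4:1
cycle 13: stall // r0:Mul2,r1:6,r2:8,r3:Mul1,r4:1
cycle 14: stall // r0:Mul2,r1:6,r2:8,r3:Mul1,r4:1
cycle 15: stall // r0:Mul2,r1:6,r2:8,r3:Mul1,r4:1
cycle 16: CDB Mul1=8; issue MUL r2<-Mul1 // r0:Mul2,r1:6,r2:Mul1,r3:8,r4:1
cycle 17: CDB Mul2=48; issue ADD r0<-Add1 // r0:Add1,r1:6,r2:Mul1,r3:8,r4:1
cycle 18: issue MUL r1<-Mul2 // r0:Add1,r1:Mul2,r2:Mul1,r3:8,r4:1
cycle 19: issue ADD r1<-Add2 // r0:Add1,r1:Add2,r2:Mul1,r3:8,r4:1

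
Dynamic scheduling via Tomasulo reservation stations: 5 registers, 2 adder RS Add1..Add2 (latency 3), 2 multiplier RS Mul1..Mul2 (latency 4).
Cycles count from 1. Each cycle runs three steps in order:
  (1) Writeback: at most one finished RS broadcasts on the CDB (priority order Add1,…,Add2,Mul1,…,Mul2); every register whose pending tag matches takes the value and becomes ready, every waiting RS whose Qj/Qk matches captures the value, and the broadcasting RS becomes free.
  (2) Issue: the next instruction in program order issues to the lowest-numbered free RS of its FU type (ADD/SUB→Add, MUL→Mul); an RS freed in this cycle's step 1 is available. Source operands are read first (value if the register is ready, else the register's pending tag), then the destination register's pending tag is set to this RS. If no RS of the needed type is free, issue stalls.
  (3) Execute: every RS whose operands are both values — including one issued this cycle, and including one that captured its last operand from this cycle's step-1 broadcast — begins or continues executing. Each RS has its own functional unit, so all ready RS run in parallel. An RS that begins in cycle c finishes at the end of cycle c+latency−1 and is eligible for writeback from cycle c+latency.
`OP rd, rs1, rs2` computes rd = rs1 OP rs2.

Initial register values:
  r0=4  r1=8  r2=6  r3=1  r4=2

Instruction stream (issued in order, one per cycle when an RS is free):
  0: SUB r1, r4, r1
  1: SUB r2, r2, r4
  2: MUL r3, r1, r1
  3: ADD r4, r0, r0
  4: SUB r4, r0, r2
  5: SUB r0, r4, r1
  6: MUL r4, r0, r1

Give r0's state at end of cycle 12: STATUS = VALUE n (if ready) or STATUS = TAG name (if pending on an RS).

STATUS = VALUE 6

c1: issue SUB r1<-Add1 | r0:4,r1:Add1,r2:6,r3:1,r4:2
c2: issue SUB r2<-Add2 | r0:4,r1:Add1,r2:Add2,r3:1,r4:2
c3: issue MUL r3<-Mul1 | r0:4,r1:Add1,r2:Add2,r3:Mul1,r4:2
c4: CDB Add1=-6; issue ADD r4<-Add1 | r0:4,r1:-6,r2:Add2,r3:Mul1,r4:Add1
c5: CDB Add2=4; issue SUB r4<-Add2 | r0:4,r1:-6,r2:4,r3:Mul1,r4:Add2
c6: stall | r0:4,r1:-6,r2:4,r3:Mul1,r4:Add2
c7: CDB Add1=8; issue SUB r0<-Add1 | r0:Add1,r1:-6,r2:4,r3:Mul1,r4:Add2
c8: CDB Add2=0; issue MUL r4<-Mul2 | r0:Add1,r1:-6,r2:4,r3:Mul1,r4:Mul2
c9: CDB Mul1=36 | r0:Add1,r1:-6,r2:4,r3:36,r4:Mul2
c10: - | r0:Add1,r1:-6,r2:4,r3:36,r4:Mul2
c11: CDB Add1=6 | r0:6,r1:-6,r2:4,r3:36,r4:Mul2
c12: - | r0:6,r1:-6,r2:4,r3:36,r4:Mul2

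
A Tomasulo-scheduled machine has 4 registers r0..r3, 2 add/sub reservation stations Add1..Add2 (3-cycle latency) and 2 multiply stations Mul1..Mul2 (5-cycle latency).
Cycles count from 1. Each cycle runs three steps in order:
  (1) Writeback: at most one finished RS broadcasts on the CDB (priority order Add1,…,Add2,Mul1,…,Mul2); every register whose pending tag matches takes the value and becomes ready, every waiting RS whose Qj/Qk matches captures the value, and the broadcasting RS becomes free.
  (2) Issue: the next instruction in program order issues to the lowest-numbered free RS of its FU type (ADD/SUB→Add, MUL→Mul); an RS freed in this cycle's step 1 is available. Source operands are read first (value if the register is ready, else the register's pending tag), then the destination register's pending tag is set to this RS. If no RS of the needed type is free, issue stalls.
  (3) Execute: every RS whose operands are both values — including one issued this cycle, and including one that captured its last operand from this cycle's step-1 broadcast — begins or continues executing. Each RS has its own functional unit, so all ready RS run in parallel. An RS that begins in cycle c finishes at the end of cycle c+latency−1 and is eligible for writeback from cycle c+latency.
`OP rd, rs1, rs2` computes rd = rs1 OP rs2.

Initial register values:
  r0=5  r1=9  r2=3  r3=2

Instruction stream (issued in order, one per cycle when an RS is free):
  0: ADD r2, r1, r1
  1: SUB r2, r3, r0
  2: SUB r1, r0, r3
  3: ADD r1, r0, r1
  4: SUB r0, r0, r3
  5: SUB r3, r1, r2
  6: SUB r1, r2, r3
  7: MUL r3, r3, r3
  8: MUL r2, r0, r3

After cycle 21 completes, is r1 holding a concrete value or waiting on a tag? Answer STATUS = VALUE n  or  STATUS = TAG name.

c1: issue ADD r2<-Add1 | r0:5,r1:9,r2:Add1,r3:2
c2: issue SUB r2<-Add2 | r0:5,r1:9,r2:Add2,r3:2
c3: stall | r0:5,r1:9,r2:Add2,r3:2
c4: CDB Add1=18; issue SUB r1<-Add1 | r0:5,r1:Add1,r2:Add2,r3:2
c5: CDB Add2=-3; issue ADD r1<-Add2 | r0:5,r1:Add2,r2:-3,r3:2
c6: stall | r0:5,r1:Add2,r2:-3,r3:2
c7: CDB Add1=3; issue SUB r0<-Add1 | r0:Add1,r1:Add2,r2:-3,r3:2
c8: stall | r0:Add1,r1:Add2,r2:-3,r3:2
c9: stall | r0:Add1,r1:Add2,r2:-3,r3:2
c10: CDB Add1=3; issue SUB r3<-Add1 | r0:3,r1:Add2,r2:-3,r3:Add1
c11: CDB Add2=8; issue SUB r1<-Add2 | r0:3,r1:Add2,r2:-3,r3:Add1
c12: issue MUL r3<-Mul1 | r0:3,r1:Add2,r2:-3,r3:Mul1
c13: issue MUL r2<-Mul2 | r0:3,r1:Add2,r2:Mul2,r3:Mul1
c14: CDB Add1=11 | r0:3,r1:Add2,r2:Mul2,r3:Mul1
c15: - | r0:3,r1:Add2,r2:Mul2,r3:Mul1
c16: - | r0:3,r1:Add2,r2:Mul2,r3:Mul1
c17: CDB Add2=-14 | r0:3,r1:-14,r2:Mul2,r3:Mul1
c18: - | r0:3,r1:-14,r2:Mul2,r3:Mul1
c19: CDB Mul1=121 | r0:3,r1:-14,r2:Mul2,r3:121
c20: - | r0:3,r1:-14,r2:Mul2,r3:121
c21: - | r0:3,r1:-14,r2:Mul2,r3:121

STATUS = VALUE -14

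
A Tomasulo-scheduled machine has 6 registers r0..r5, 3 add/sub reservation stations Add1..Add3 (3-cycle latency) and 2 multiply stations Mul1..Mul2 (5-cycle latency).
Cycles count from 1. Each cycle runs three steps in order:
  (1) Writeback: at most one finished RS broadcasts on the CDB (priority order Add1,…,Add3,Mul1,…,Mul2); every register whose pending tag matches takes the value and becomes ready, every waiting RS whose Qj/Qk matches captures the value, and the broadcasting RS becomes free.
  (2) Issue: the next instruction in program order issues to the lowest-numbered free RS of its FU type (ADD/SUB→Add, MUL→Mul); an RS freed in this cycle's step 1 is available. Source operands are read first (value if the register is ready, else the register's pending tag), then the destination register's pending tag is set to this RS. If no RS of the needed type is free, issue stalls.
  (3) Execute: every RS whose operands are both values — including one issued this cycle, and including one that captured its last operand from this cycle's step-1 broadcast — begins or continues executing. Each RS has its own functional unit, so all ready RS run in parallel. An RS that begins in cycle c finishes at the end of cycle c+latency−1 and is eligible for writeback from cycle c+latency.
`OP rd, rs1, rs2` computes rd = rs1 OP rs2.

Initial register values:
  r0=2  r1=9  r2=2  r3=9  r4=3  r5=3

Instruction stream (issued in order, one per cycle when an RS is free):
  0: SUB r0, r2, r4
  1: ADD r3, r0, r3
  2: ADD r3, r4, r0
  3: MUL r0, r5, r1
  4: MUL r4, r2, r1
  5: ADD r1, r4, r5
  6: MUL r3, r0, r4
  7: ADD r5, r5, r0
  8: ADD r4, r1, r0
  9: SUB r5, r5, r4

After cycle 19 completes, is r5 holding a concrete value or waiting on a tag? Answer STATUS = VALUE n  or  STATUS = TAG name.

c1: issue SUB r0<-Add1 | r0:Add1,r1:9,r2:2,r3:9,r4:3,r5:3
c2: issue ADD r3<-Add2 | r0:Add1,r1:9,r2:2,r3:Add2,r4:3,r5:3
c3: issue ADD r3<-Add3 | r0:Add1,r1:9,r2:2,r3:Add3,r4:3,r5:3
c4: CDB Add1=-1; issue MUL r0<-Mul1 | r0:Mul1,r1:9,r2:2,r3:Add3,r4:3,r5:3
c5: issue MUL r4<-Mul2 | r0:Mul1,r1:9,r2:2,r3:Add3,r4:Mul2,r5:3
c6: issue ADD r1<-Add1 | r0:Mul1,r1:Add1,r2:2,r3:Add3,r4:Mul2,r5:3
c7: CDB Add2=8; stall | r0:Mul1,r1:Add1,r2:2,r3:Add3,r4:Mul2,r5:3
c8: CDB Add3=2; stall | r0:Mul1,r1:Add1,r2:2,r3:2,r4:Mul2,r5:3
c9: CDB Mul1=27; issue MUL r3<-Mul1 | r0:27,r1:Add1,r2:2,r3:Mul1,r4:Mul2,r5:3
c10: CDB Mul2=18; issue ADD r5<-Add2 | r0:27,r1:Add1,r2:2,r3:Mul1,r4:18,r5:Add2
c11: issue ADD r4<-Add3 | r0:27,r1:Add1,r2:2,r3:Mul1,r4:Add3,r5:Add2
c12: stall | r0:27,r1:Add1,r2:2,r3:Mul1,r4:Add3,r5:Add2
c13: CDB Add1=21; issue SUB r5<-Add1 | r0:27,r1:21,r2:2,r3:Mul1,r4:Add3,r5:Add1
c14: CDB Add2=30 | r0:27,r1:21,r2:2,r3:Mul1,r4:Add3,r5:Add1
c15: CDB Mul1=486 | r0:27,r1:21,r2:2,r3:486,r4:Add3,r5:Add1
c16: CDB Add3=48 | r0:27,r1:21,r2:2,r3:486,r4:48,r5:Add1
c17: - | r0:27,r1:21,r2:2,r3:486,r4:48,r5:Add1
c18: - | r0:27,r1:21,r2:2,r3:486,r4:48,r5:Add1
c19: CDB Add1=-18 | r0:27,r1:21,r2:2,r3:486,r4:48,r5:-18

STATUS = VALUE -18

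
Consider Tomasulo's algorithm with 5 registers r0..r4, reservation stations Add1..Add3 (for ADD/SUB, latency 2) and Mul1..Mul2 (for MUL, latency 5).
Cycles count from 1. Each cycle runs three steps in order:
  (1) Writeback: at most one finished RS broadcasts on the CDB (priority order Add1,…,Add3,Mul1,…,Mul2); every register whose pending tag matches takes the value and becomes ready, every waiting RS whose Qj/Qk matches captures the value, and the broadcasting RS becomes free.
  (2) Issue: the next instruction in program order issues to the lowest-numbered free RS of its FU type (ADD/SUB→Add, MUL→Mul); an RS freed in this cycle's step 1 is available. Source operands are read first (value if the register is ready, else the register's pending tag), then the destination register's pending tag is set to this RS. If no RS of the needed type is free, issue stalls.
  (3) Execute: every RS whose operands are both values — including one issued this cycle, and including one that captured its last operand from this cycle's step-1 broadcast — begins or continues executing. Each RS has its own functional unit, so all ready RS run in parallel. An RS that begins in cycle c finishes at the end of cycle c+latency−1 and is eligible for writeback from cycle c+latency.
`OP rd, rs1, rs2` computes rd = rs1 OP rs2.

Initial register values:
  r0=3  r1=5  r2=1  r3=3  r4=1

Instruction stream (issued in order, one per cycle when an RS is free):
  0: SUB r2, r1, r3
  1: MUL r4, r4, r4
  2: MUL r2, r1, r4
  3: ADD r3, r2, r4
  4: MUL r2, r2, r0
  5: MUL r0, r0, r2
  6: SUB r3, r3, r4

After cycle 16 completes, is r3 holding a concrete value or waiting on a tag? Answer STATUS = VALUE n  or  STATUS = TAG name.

STATUS = VALUE 5

cycle 1: issue SUB r2<-Add1 // r0:3,r1:5,r2:Add1,r3:3,r4:1
cycle 2: issue MUL r4<-Mul1 // r0:3,r1:5,r2:Add1,r3:3,r4:Mul1
cycle 3: CDB Add1=2; issue MUL r2<-Mul2 // r0:3,r1:5,r2:Mul2,r3:3,r4:Mul1
cycle 4: issue ADD r3<-Add1 // r0:3,r1:5,r2:Mul2,r3:Add1,r4:Mul1
cycle 5: stall // r0:3,r1:5,r2:Mul2,r3:Add1,r4:Mul1
cycle 6: stall // r0:3,r1:5,r2:Mul2,r3:Add1,r4:Mul1
cycle 7: CDB Mul1=1; issue MUL r2<-Mul1 // r0:3,r1:5,r2:Mul1,r3:Add1,r4:1
cycle 8: stall // r0:3,r1:5,r2:Mul1,r3:Add1,r4:1
cycle 9: stall // r0:3,r1:5,r2:Mul1,r3:Add1,r4:1
cycle 10: stall // r0:3,r1:5,r2:Mul1,r3:Add1,r4:1
cycle 11: stall // r0:3,r1:5,r2:Mul1,r3:Add1,r4:1
cycle 12: CDB Mul2=5; issue MUL r0<-Mul2 // r0:Mul2,r1:5,r2:Mul1,r3:Add1,r4:1
cycle 13: issue SUB r3<-Add2 // r0:Mul2,r1:5,r2:Mul1,r3:Add2,r4:1
cycle 14: CDB Add1=6 // r0:Mul2,r1:5,r2:Mul1,r3:Add2,r4:1
cycle 15: - // r0:Mul2,r1:5,r2:Mul1,r3:Add2,r4:1
cycle 16: CDB Add2=5 // r0:Mul2,r1:5,r2:Mul1,r3:5,r4:1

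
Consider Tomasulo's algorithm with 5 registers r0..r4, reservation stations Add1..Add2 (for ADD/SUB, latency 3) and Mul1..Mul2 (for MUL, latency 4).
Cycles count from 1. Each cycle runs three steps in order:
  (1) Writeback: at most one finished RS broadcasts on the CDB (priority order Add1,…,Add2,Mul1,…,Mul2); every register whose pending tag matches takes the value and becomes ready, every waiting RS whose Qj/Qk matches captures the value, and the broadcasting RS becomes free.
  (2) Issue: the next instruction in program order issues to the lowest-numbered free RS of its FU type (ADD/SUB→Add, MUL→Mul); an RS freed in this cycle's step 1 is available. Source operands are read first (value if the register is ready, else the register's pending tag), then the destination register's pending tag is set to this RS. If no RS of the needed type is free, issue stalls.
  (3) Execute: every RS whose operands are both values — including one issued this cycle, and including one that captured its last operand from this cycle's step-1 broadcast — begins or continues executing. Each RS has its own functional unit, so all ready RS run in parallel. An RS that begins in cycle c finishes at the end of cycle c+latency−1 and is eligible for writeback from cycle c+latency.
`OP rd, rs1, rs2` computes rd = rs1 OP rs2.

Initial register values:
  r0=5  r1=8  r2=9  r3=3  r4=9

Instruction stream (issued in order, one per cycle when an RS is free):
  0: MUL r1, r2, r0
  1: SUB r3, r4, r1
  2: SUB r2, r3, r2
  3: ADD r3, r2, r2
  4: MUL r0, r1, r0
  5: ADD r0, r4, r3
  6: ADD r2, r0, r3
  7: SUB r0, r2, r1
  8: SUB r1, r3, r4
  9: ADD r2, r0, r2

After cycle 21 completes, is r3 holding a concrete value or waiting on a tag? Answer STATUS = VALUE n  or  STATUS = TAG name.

STATUS = VALUE -90

cycle 1: issue MUL r1<-Mul1 // r0:5,r1:Mul1,r2:9,r3:3,r4:9
cycle 2: issue SUB r3<-Add1 // r0:5,r1:Mul1,r2:9,r3:Add1,r4:9
cycle 3: issue SUB r2<-Add2 // r0:5,r1:Mul1,r2:Add2,r3:Add1,r4:9
cycle 4: stall // r0:5,r1:Mul1,r2:Add2,r3:Add1,r4:9
cycle 5: CDB Mul1=45; stall // r0:5,r1:45,r2:Add2,r3:Add1,r4:9
cycle 6: stall // r0:5,r1:45,r2:Add2,r3:Add1,r4:9
cycle 7: stall // r0:5,r1:45,r2:Add2,r3:Add1,r4:9
cycle 8: CDB Add1=-36; issue ADD r3<-Add1 // r0:5,r1:45,r2:Add2,r3:Add1,r4:9
cycle 9: issue MUL r0<-Mul1 // r0:Mul1,r1:45,r2:Add2,r3:Add1,r4:9
cycle 10: stall // r0:Mul1,r1:45,r2:Add2,r3:Add1,r4:9
cycle 11: CDB Add2=-45; issue ADD r0<-Add2 // r0:Add2,r1:45,r2:-45,r3:Add1,r4:9
cycle 12: stall // r0:Add2,r1:45,r2:-45,r3:Add1,r4:9
cycle 13: CDB Mul1=225; stall // r0:Add2,r1:45,r2:-45,r3:Add1,r4:9
cycle 14: CDB Add1=-90; issue ADD r2<-Add1 // r0:Add2,r1:45,r2:Add1,r3:-90,r4:9
cycle 15: stall // r0:Add2,r1:45,r2:Add1,r3:-90,r4:9
cycle 16: stall // r0:Add2,r1:45,r2:Add1,r3:-90,r4:9
cycle 17: CDB Add2=-81; issue SUB r0<-Add2 // r0:Add2,r1:45,r2:Add1,r3:-90,r4:9
cycle 18: stall // r0:Add2,r1:45,r2:Add1,r3:-90,r4:9
cycle 19: stall // r0:Add2,r1:45,r2:Add1,r3:-90,r4:9
cycle 20: CDB Add1=-171; issue SUB r1<-Add1 // r0:Add2,r1:Add1,r2:-171,r3:-90,r4:9
cycle 21: stall // r0:Add2,r1:Add1,r2:-171,r3:-90,r4:9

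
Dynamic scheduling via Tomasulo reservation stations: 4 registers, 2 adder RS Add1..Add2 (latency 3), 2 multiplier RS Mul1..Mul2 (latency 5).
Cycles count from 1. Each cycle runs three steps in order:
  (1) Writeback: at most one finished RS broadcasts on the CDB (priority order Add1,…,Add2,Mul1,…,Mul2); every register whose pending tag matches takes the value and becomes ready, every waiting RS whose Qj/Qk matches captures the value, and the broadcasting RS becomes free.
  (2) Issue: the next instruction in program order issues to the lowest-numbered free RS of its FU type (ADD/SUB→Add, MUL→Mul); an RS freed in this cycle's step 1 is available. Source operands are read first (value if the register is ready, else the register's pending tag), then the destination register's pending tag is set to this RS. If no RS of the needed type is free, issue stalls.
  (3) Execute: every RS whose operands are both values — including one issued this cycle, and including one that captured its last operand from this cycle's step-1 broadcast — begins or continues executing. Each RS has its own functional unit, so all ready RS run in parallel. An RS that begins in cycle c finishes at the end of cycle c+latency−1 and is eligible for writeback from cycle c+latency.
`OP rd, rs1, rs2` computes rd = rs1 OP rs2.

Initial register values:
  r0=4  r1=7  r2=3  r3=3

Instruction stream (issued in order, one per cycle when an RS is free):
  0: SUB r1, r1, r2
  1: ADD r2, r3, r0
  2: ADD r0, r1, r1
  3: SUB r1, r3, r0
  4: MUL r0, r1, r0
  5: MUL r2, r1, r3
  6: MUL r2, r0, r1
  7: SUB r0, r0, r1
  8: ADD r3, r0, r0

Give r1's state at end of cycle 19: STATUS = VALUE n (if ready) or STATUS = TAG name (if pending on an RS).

STATUS = VALUE -5

  c1: issue SUB r1<-Add1  regs: r0:4,r1:Add1,r2:3,r3:3
  c2: issue ADD r2<-Add2  regs: r0:4,r1:Add1,r2:Add2,r3:3
  c3: stall  regs: r0:4,r1:Add1,r2:Add2,r3:3
  c4: CDB Add1=4; issue ADD r0<-Add1  regs: r0:Add1,r1:4,r2:Add2,r3:3
  c5: CDB Add2=7; issue SUB r1<-Add2  regs: r0:Add1,r1:Add2,r2:7,r3:3
  c6: issue MUL r0<-Mul1  regs: r0:Mul1,r1:Add2,r2:7,r3:3
  c7: CDB Add1=8; issue MUL r2<-Mul2  regs: r0:Mul1,r1:Add2,r2:Mul2,r3:3
  c8: stall  regs: r0:Mul1,r1:Add2,r2:Mul2,r3:3
  c9: stall  regs: r0:Mul1,r1:Add2,r2:Mul2,r3:3
  c10: CDB Add2=-5; stall  regs: r0:Mul1,r1:-5,r2:Mul2,r3:3
  c11: stall  regs: r0:Mul1,r1:-5,r2:Mul2,r3:3
  c12: stall  regs: r0:Mul1,r1:-5,r2:Mul2,r3:3
  c13: stall  regs: r0:Mul1,r1:-5,r2:Mul2,r3:3
  c14: stall  regs: r0:Mul1,r1:-5,r2:Mul2,r3:3
  c15: CDB Mul1=-40; issue MUL r2<-Mul1  regs: r0:-40,r1:-5,r2:Mul1,r3:3
  c16: CDB Mul2=-15; issue SUB r0<-Add1  regs: r0:Add1,r1:-5,r2:Mul1,r3:3
  c17: issue ADD r3<-Add2  regs: r0:Add1,r1:-5,r2:Mul1,r3:Add2
  c18: -  regs: r0:Add1,r1:-5,r2:Mul1,r3:Add2
  c19: CDB Add1=-35  regs: r0:-35,r1:-5,r2:Mul1,r3:Add2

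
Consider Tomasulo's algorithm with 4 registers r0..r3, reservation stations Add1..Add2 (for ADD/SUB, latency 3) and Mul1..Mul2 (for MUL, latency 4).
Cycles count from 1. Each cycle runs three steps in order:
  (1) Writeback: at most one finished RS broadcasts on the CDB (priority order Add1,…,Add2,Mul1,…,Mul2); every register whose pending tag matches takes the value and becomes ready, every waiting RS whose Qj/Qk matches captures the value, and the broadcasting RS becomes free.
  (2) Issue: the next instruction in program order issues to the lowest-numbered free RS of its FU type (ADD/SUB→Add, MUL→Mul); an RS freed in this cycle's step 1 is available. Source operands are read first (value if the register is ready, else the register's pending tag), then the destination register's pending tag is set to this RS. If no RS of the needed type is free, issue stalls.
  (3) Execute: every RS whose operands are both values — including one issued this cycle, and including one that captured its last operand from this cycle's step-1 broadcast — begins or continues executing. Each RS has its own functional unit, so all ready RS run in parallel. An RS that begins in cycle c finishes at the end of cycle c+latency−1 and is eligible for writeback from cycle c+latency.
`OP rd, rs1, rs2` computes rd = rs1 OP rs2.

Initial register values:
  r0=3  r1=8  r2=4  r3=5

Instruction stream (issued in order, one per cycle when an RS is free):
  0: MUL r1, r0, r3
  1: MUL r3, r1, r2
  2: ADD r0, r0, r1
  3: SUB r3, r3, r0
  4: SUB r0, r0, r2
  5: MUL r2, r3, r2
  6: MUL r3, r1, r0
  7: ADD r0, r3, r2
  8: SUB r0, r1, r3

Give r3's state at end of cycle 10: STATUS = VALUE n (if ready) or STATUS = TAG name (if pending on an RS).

STATUS = TAG Mul2

  c1: issue MUL r1<-Mul1  regs: r0:3,r1:Mul1,r2:4,r3:5
  c2: issue MUL r3<-Mul2  regs: r0:3,r1:Mul1,r2:4,r3:Mul2
  c3: issue ADD r0<-Add1  regs: r0:Add1,r1:Mul1,r2:4,r3:Mul2
  c4: issue SUB r3<-Add2  regs: r0:Add1,r1:Mul1,r2:4,r3:Add2
  c5: CDB Mul1=15; stall  regs: r0:Add1,r1:15,r2:4,r3:Add2
  c6: stall  regs: r0:Add1,r1:15,r2:4,r3:Add2
  c7: stall  regs: r0:Add1,r1:15,r2:4,r3:Add2
  c8: CDB Add1=18; issue SUB r0<-Add1  regs: r0:Add1,r1:15,r2:4,r3:Add2
  c9: CDB Mul2=60; issue MUL r2<-Mul1  regs: r0:Add1,r1:15,r2:Mul1,r3:Add2
  c10: issue MUL r3<-Mul2  regs: r0:Add1,r1:15,r2:Mul1,r3:Mul2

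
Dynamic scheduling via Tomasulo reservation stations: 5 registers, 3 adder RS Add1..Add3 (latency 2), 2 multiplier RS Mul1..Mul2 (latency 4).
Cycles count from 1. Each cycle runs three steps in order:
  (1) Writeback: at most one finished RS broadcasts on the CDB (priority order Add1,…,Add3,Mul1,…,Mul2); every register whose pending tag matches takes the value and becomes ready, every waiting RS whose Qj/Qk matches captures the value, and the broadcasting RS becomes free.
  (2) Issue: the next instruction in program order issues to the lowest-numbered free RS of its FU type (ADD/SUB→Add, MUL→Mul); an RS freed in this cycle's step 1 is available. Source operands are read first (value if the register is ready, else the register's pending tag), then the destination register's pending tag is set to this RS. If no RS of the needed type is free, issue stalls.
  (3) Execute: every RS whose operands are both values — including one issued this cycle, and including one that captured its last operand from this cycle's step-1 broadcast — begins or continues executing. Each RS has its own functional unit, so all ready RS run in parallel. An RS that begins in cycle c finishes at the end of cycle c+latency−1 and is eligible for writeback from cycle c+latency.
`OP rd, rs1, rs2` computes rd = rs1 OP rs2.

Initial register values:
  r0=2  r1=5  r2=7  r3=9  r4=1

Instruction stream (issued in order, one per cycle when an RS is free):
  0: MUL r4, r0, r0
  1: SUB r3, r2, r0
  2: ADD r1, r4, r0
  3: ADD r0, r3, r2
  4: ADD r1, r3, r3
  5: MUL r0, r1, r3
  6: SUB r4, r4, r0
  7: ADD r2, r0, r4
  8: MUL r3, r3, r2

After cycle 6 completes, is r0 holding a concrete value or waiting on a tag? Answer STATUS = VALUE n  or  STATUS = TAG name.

STATUS = TAG Mul1

cycle 1: issue MUL r4<-Mul1 // r0:2,r1:5,r2:7,r3:9,r4:Mul1
cycle 2: issue SUB r3<-Add1 // r0:2,r1:5,r2:7,r3:Add1,r4:Mul1
cycle 3: issue ADD r1<-Add2 // r0:2,r1:Add2,r2:7,r3:Add1,r4:Mul1
cycle 4: CDB Add1=5; issue ADD r0<-Add1 // r0:Add1,r1:Add2,r2:7,r3:5,r4:Mul1
cycle 5: CDB Mul1=4; issue ADD r1<-Add3 // r0:Add1,r1:Add3,r2:7,r3:5,r4:4
cycle 6: CDB Add1=12; issue MUL r0<-Mul1 // r0:Mul1,r1:Add3,r2:7,r3:5,r4:4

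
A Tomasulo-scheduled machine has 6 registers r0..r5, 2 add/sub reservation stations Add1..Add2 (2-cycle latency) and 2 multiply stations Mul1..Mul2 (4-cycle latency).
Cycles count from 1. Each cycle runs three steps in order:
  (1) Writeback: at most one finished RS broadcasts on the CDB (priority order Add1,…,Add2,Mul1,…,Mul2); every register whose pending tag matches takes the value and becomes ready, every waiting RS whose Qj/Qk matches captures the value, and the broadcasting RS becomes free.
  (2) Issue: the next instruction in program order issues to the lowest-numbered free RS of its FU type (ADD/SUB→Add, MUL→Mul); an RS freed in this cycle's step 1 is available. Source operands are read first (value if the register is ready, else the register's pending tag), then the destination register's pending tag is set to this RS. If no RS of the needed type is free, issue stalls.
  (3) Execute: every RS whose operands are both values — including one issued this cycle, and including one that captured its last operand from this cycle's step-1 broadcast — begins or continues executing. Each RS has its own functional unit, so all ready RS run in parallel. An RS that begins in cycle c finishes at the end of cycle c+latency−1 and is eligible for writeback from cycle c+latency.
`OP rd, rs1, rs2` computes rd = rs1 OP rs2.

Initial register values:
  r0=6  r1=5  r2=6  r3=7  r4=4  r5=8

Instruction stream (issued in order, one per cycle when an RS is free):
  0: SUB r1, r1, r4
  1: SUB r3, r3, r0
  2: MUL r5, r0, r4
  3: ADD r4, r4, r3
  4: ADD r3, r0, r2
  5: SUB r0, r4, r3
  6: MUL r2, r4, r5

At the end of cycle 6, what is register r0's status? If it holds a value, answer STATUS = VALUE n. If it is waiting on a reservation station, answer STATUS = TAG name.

  c1: issue SUB r1<-Add1  regs: r0:6,r1:Add1,r2:6,r3:7,r4:4,r5:8
  c2: issue SUB r3<-Add2  regs: r0:6,r1:Add1,r2:6,r3:Add2,r4:4,r5:8
  c3: CDB Add1=1; issue MUL r5<-Mul1  regs: r0:6,r1:1,r2:6,r3:Add2,r4:4,r5:Mul1
  c4: CDB Add2=1; issue ADD r4<-Add1  regs: r0:6,r1:1,r2:6,r3:1,r4:Add1,r5:Mul1
  c5: issue ADD r3<-Add2  regs: r0:6,r1:1,r2:6,r3:Add2,r4:Add1,r5:Mul1
  c6: CDB Add1=5; issue SUB r0<-Add1  regs: r0:Add1,r1:1,r2:6,r3:Add2,r4:5,r5:Mul1

STATUS = TAG Add1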